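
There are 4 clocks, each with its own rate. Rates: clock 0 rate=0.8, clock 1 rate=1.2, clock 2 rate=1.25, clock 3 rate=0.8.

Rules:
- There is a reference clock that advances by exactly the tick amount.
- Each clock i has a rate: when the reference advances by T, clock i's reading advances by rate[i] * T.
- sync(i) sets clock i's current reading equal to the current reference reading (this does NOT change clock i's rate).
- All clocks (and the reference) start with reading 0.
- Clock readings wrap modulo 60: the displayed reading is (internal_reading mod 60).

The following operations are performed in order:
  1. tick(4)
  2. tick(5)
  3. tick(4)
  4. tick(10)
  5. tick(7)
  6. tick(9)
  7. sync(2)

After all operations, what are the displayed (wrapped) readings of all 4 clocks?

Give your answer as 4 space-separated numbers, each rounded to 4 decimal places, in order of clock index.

Answer: 31.2000 46.8000 39.0000 31.2000

Derivation:
After op 1 tick(4): ref=4.0000 raw=[3.2000 4.8000 5.0000 3.2000]
After op 2 tick(5): ref=9.0000 raw=[7.2000 10.8000 11.2500 7.2000]
After op 3 tick(4): ref=13.0000 raw=[10.4000 15.6000 16.2500 10.4000]
After op 4 tick(10): ref=23.0000 raw=[18.4000 27.6000 28.7500 18.4000]
After op 5 tick(7): ref=30.0000 raw=[24.0000 36.0000 37.5000 24.0000]
After op 6 tick(9): ref=39.0000 raw=[31.2000 46.8000 48.7500 31.2000]
After op 7 sync(2): ref=39.0000 raw=[31.2000 46.8000 39.0000 31.2000]
Wrap final raw readings (mod 60): 31.2000 mod 60 = 31.2000; 46.8000 mod 60 = 46.8000; 39.0000 mod 60 = 39.0000; 31.2000 mod 60 = 31.2000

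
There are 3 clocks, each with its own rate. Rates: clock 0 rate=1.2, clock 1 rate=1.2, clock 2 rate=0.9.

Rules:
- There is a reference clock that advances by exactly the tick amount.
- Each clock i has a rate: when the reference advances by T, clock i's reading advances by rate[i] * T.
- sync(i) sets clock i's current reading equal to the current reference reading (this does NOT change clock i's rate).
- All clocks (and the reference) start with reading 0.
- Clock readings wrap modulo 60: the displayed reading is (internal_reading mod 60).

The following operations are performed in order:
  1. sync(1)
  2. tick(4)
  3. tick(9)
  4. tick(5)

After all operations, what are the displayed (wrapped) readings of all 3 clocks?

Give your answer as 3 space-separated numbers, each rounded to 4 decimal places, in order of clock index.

After op 1 sync(1): ref=0.0000 raw=[0.0000 0.0000 0.0000]
After op 2 tick(4): ref=4.0000 raw=[4.8000 4.8000 3.6000]
After op 3 tick(9): ref=13.0000 raw=[15.6000 15.6000 11.7000]
After op 4 tick(5): ref=18.0000 raw=[21.6000 21.6000 16.2000]
Wrap final raw readings (mod 60): 21.6000 mod 60 = 21.6000; 21.6000 mod 60 = 21.6000; 16.2000 mod 60 = 16.2000

Answer: 21.6000 21.6000 16.2000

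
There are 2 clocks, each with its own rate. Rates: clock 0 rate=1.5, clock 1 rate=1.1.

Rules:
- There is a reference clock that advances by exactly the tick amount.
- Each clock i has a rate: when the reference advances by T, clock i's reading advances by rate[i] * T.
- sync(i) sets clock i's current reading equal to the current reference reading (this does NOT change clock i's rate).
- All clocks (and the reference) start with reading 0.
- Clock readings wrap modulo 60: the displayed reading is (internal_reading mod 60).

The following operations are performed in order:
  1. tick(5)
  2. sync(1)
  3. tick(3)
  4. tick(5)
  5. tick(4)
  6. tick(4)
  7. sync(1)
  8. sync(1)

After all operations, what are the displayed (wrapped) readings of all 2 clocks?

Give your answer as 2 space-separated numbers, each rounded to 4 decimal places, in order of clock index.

After op 1 tick(5): ref=5.0000 raw=[7.5000 5.5000]
After op 2 sync(1): ref=5.0000 raw=[7.5000 5.0000]
After op 3 tick(3): ref=8.0000 raw=[12.0000 8.3000]
After op 4 tick(5): ref=13.0000 raw=[19.5000 13.8000]
After op 5 tick(4): ref=17.0000 raw=[25.5000 18.2000]
After op 6 tick(4): ref=21.0000 raw=[31.5000 22.6000]
After op 7 sync(1): ref=21.0000 raw=[31.5000 21.0000]
After op 8 sync(1): ref=21.0000 raw=[31.5000 21.0000]
Wrap final raw readings (mod 60): 31.5000 mod 60 = 31.5000; 21.0000 mod 60 = 21.0000

Answer: 31.5000 21.0000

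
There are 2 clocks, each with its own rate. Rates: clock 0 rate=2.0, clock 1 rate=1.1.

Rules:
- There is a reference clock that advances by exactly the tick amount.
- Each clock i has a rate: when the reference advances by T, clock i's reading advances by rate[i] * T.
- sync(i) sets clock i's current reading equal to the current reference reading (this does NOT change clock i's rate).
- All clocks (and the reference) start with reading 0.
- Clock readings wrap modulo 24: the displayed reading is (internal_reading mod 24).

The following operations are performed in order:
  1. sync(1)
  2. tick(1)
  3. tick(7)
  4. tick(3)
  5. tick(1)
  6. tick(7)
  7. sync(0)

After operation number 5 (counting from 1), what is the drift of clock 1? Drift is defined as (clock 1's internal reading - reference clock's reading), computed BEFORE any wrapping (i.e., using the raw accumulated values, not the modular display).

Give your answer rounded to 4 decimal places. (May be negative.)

After op 1 sync(1): ref=0.0000 raw=[0.0000 0.0000]
After op 2 tick(1): ref=1.0000 raw=[2.0000 1.1000]
After op 3 tick(7): ref=8.0000 raw=[16.0000 8.8000]
After op 4 tick(3): ref=11.0000 raw=[22.0000 12.1000]
After op 5 tick(1): ref=12.0000 raw=[24.0000 13.2000]
Drift of clock 1 after op 5: 13.2000 - 12.0000 = 1.2000

Answer: 1.2000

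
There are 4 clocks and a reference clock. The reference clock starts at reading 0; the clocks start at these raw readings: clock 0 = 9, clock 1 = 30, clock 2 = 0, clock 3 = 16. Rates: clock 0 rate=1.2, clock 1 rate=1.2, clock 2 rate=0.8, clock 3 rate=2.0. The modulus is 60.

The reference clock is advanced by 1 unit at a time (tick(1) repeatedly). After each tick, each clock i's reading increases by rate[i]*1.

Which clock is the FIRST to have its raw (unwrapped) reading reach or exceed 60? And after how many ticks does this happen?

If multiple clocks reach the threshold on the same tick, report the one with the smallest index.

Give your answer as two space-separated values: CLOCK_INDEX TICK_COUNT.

Answer: 3 22

Derivation:
clock 0: start=9, rate=1.2, needs 60-9 = 51; ticks = ceil(51/1.2) = ceil(42.5000) = 43; reading at tick 43 = 9 + 1.2*43 = 60.6000
clock 1: start=30, rate=1.2, needs 60-30 = 30; ticks = ceil(30/1.2) = ceil(25.0000) = 25; reading at tick 25 = 30 + 1.2*25 = 60.0000
clock 2: start=0, rate=0.8, needs 60-0 = 60; ticks = ceil(60/0.8) = ceil(75.0000) = 75; reading at tick 75 = 0 + 0.8*75 = 60.0000
clock 3: start=16, rate=2.0, needs 60-16 = 44; ticks = ceil(44/2.0) = ceil(22.0000) = 22; reading at tick 22 = 16 + 2.0*22 = 60.0000
Minimum tick count = 22; winners = [3]; smallest index = 3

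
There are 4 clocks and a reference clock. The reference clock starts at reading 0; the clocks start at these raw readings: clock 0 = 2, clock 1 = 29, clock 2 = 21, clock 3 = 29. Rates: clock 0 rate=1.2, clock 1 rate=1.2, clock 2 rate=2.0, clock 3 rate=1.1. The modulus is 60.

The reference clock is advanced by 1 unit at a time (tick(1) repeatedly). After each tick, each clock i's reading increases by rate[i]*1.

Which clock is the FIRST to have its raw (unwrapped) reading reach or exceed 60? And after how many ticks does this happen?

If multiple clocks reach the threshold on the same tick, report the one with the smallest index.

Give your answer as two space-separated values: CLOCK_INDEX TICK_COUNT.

clock 0: start=2, rate=1.2, needs 60-2 = 58; ticks = ceil(58/1.2) = ceil(48.3333) = 49; reading at tick 49 = 2 + 1.2*49 = 60.8000
clock 1: start=29, rate=1.2, needs 60-29 = 31; ticks = ceil(31/1.2) = ceil(25.8333) = 26; reading at tick 26 = 29 + 1.2*26 = 60.2000
clock 2: start=21, rate=2.0, needs 60-21 = 39; ticks = ceil(39/2.0) = ceil(19.5000) = 20; reading at tick 20 = 21 + 2.0*20 = 61.0000
clock 3: start=29, rate=1.1, needs 60-29 = 31; ticks = ceil(31/1.1) = ceil(28.1818) = 29; reading at tick 29 = 29 + 1.1*29 = 60.9000
Minimum tick count = 20; winners = [2]; smallest index = 2

Answer: 2 20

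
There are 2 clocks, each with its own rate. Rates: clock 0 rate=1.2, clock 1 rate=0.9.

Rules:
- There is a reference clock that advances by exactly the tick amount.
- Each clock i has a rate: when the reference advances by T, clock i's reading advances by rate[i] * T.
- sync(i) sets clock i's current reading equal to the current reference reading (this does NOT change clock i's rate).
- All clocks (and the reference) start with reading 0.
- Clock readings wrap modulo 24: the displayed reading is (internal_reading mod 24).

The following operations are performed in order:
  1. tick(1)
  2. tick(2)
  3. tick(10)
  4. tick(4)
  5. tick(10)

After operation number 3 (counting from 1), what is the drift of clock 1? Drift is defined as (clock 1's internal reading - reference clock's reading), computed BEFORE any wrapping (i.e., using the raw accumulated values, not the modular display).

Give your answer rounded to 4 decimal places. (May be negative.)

Answer: -1.3000

Derivation:
After op 1 tick(1): ref=1.0000 raw=[1.2000 0.9000]
After op 2 tick(2): ref=3.0000 raw=[3.6000 2.7000]
After op 3 tick(10): ref=13.0000 raw=[15.6000 11.7000]
Drift of clock 1 after op 3: 11.7000 - 13.0000 = -1.3000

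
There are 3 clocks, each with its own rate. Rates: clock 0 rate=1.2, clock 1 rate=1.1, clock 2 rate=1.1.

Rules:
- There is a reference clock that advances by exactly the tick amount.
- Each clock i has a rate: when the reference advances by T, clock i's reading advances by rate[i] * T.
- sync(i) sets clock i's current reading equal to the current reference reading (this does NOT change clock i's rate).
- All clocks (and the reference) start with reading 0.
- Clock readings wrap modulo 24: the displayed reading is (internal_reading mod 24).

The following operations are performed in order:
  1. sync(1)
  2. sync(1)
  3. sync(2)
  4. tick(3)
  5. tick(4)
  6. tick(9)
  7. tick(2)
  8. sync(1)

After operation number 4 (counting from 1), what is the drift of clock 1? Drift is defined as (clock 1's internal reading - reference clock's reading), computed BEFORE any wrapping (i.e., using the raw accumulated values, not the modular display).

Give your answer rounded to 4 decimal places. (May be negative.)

Answer: 0.3000

Derivation:
After op 1 sync(1): ref=0.0000 raw=[0.0000 0.0000 0.0000]
After op 2 sync(1): ref=0.0000 raw=[0.0000 0.0000 0.0000]
After op 3 sync(2): ref=0.0000 raw=[0.0000 0.0000 0.0000]
After op 4 tick(3): ref=3.0000 raw=[3.6000 3.3000 3.3000]
Drift of clock 1 after op 4: 3.3000 - 3.0000 = 0.3000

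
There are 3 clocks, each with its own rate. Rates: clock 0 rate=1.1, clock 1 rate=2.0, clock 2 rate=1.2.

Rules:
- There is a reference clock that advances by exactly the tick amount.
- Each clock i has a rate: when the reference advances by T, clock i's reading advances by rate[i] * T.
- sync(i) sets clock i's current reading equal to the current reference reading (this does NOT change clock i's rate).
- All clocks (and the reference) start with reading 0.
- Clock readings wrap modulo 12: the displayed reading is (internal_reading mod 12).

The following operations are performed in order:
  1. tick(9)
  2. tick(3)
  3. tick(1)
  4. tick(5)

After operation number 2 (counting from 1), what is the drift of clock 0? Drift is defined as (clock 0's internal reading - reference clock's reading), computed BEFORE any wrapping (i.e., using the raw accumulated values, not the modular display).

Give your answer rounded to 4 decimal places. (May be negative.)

Answer: 1.2000

Derivation:
After op 1 tick(9): ref=9.0000 raw=[9.9000 18.0000 10.8000]
After op 2 tick(3): ref=12.0000 raw=[13.2000 24.0000 14.4000]
Drift of clock 0 after op 2: 13.2000 - 12.0000 = 1.2000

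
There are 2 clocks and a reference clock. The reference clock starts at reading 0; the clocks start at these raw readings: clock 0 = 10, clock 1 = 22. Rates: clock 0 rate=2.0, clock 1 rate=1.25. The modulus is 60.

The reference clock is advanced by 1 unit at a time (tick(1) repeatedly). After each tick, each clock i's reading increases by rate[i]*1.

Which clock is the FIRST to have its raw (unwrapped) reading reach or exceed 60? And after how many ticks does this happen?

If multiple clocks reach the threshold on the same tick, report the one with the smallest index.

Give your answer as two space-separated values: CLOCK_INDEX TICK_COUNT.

Answer: 0 25

Derivation:
clock 0: start=10, rate=2.0, needs 60-10 = 50; ticks = ceil(50/2.0) = ceil(25.0000) = 25; reading at tick 25 = 10 + 2.0*25 = 60.0000
clock 1: start=22, rate=1.25, needs 60-22 = 38; ticks = ceil(38/1.25) = ceil(30.4000) = 31; reading at tick 31 = 22 + 1.25*31 = 60.7500
Minimum tick count = 25; winners = [0]; smallest index = 0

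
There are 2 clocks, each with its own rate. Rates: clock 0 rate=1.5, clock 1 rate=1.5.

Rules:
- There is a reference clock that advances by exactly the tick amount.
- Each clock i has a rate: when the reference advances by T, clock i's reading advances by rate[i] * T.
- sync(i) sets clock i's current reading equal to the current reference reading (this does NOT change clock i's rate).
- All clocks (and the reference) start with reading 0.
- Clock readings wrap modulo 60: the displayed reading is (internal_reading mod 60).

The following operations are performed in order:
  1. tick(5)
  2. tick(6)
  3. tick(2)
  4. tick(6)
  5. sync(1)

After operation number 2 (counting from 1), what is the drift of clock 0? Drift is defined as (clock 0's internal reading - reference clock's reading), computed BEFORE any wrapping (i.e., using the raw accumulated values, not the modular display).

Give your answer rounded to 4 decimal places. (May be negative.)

After op 1 tick(5): ref=5.0000 raw=[7.5000 7.5000]
After op 2 tick(6): ref=11.0000 raw=[16.5000 16.5000]
Drift of clock 0 after op 2: 16.5000 - 11.0000 = 5.5000

Answer: 5.5000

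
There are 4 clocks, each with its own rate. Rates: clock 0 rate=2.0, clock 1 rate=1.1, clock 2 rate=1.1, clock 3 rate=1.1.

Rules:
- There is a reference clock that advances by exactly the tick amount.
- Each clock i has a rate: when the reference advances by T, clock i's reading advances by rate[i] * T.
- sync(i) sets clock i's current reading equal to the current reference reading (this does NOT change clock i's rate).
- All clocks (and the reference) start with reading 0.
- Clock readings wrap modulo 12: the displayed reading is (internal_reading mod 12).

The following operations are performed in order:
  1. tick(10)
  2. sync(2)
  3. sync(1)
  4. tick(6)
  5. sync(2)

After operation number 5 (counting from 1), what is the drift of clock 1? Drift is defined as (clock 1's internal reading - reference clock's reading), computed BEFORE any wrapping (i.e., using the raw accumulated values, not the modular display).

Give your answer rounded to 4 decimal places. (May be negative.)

After op 1 tick(10): ref=10.0000 raw=[20.0000 11.0000 11.0000 11.0000]
After op 2 sync(2): ref=10.0000 raw=[20.0000 11.0000 10.0000 11.0000]
After op 3 sync(1): ref=10.0000 raw=[20.0000 10.0000 10.0000 11.0000]
After op 4 tick(6): ref=16.0000 raw=[32.0000 16.6000 16.6000 17.6000]
After op 5 sync(2): ref=16.0000 raw=[32.0000 16.6000 16.0000 17.6000]
Drift of clock 1 after op 5: 16.6000 - 16.0000 = 0.6000

Answer: 0.6000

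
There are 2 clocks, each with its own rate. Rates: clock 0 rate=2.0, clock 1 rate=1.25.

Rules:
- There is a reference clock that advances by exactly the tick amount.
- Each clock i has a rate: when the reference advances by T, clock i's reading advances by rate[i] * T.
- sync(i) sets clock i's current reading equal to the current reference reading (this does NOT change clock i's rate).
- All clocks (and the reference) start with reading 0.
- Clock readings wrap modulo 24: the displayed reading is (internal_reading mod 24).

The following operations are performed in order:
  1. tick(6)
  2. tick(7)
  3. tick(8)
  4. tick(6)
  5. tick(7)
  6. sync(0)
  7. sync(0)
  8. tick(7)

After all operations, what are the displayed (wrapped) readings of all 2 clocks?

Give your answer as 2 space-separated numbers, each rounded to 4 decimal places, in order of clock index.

Answer: 0.0000 3.2500

Derivation:
After op 1 tick(6): ref=6.0000 raw=[12.0000 7.5000]
After op 2 tick(7): ref=13.0000 raw=[26.0000 16.2500]
After op 3 tick(8): ref=21.0000 raw=[42.0000 26.2500]
After op 4 tick(6): ref=27.0000 raw=[54.0000 33.7500]
After op 5 tick(7): ref=34.0000 raw=[68.0000 42.5000]
After op 6 sync(0): ref=34.0000 raw=[34.0000 42.5000]
After op 7 sync(0): ref=34.0000 raw=[34.0000 42.5000]
After op 8 tick(7): ref=41.0000 raw=[48.0000 51.2500]
Wrap final raw readings (mod 24): 48.0000 mod 24 = 0.0000; 51.2500 mod 24 = 3.2500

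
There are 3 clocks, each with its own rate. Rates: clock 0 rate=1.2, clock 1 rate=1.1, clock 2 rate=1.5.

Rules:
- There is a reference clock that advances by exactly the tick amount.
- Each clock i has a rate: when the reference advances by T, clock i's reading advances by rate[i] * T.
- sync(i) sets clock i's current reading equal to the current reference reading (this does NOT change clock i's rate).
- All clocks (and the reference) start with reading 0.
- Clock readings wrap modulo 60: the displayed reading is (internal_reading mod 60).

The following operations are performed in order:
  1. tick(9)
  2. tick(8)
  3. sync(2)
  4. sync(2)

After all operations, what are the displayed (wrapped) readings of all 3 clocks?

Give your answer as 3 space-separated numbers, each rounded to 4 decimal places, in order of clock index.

Answer: 20.4000 18.7000 17.0000

Derivation:
After op 1 tick(9): ref=9.0000 raw=[10.8000 9.9000 13.5000]
After op 2 tick(8): ref=17.0000 raw=[20.4000 18.7000 25.5000]
After op 3 sync(2): ref=17.0000 raw=[20.4000 18.7000 17.0000]
After op 4 sync(2): ref=17.0000 raw=[20.4000 18.7000 17.0000]
Wrap final raw readings (mod 60): 20.4000 mod 60 = 20.4000; 18.7000 mod 60 = 18.7000; 17.0000 mod 60 = 17.0000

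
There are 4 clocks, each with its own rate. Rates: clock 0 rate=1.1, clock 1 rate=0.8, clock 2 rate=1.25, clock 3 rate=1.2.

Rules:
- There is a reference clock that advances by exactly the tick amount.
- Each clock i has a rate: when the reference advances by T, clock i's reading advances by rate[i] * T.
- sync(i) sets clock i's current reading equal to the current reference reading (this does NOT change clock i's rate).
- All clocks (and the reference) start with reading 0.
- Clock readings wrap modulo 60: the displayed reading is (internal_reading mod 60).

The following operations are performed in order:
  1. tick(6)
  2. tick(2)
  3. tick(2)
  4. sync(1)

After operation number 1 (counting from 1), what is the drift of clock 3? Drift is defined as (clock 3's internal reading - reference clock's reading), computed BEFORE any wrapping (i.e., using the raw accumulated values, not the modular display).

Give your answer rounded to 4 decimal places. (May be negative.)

After op 1 tick(6): ref=6.0000 raw=[6.6000 4.8000 7.5000 7.2000]
Drift of clock 3 after op 1: 7.2000 - 6.0000 = 1.2000

Answer: 1.2000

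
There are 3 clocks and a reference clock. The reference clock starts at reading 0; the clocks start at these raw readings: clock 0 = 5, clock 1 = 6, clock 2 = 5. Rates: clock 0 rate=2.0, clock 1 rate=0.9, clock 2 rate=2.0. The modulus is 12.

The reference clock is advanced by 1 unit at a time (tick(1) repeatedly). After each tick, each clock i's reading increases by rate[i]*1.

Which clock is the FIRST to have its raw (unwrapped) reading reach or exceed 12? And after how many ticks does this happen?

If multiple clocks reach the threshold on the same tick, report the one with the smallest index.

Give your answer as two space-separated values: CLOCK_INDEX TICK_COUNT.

clock 0: start=5, rate=2.0, needs 12-5 = 7; ticks = ceil(7/2.0) = ceil(3.5000) = 4; reading at tick 4 = 5 + 2.0*4 = 13.0000
clock 1: start=6, rate=0.9, needs 12-6 = 6; ticks = ceil(6/0.9) = ceil(6.6667) = 7; reading at tick 7 = 6 + 0.9*7 = 12.3000
clock 2: start=5, rate=2.0, needs 12-5 = 7; ticks = ceil(7/2.0) = ceil(3.5000) = 4; reading at tick 4 = 5 + 2.0*4 = 13.0000
Minimum tick count = 4; winners = [0, 2]; smallest index = 0

Answer: 0 4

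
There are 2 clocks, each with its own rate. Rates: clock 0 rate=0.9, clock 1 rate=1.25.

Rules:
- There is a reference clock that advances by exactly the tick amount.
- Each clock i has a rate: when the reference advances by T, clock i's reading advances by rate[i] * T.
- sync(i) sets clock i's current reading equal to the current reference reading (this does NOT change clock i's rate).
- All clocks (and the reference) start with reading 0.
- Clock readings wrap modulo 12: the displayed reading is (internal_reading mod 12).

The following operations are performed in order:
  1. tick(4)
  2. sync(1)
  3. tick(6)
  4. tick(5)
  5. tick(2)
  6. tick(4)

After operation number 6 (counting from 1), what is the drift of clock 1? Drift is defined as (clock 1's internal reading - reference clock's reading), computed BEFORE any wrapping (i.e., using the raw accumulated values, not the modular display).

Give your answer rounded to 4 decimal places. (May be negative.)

After op 1 tick(4): ref=4.0000 raw=[3.6000 5.0000]
After op 2 sync(1): ref=4.0000 raw=[3.6000 4.0000]
After op 3 tick(6): ref=10.0000 raw=[9.0000 11.5000]
After op 4 tick(5): ref=15.0000 raw=[13.5000 17.7500]
After op 5 tick(2): ref=17.0000 raw=[15.3000 20.2500]
After op 6 tick(4): ref=21.0000 raw=[18.9000 25.2500]
Drift of clock 1 after op 6: 25.2500 - 21.0000 = 4.2500

Answer: 4.2500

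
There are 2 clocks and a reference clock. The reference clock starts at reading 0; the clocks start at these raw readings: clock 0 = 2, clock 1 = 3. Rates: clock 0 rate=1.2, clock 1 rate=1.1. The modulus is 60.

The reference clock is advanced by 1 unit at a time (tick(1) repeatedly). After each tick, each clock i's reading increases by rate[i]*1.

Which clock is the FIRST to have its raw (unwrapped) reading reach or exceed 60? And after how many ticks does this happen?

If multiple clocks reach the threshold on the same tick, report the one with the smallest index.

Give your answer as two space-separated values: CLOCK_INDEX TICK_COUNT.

clock 0: start=2, rate=1.2, needs 60-2 = 58; ticks = ceil(58/1.2) = ceil(48.3333) = 49; reading at tick 49 = 2 + 1.2*49 = 60.8000
clock 1: start=3, rate=1.1, needs 60-3 = 57; ticks = ceil(57/1.1) = ceil(51.8182) = 52; reading at tick 52 = 3 + 1.1*52 = 60.2000
Minimum tick count = 49; winners = [0]; smallest index = 0

Answer: 0 49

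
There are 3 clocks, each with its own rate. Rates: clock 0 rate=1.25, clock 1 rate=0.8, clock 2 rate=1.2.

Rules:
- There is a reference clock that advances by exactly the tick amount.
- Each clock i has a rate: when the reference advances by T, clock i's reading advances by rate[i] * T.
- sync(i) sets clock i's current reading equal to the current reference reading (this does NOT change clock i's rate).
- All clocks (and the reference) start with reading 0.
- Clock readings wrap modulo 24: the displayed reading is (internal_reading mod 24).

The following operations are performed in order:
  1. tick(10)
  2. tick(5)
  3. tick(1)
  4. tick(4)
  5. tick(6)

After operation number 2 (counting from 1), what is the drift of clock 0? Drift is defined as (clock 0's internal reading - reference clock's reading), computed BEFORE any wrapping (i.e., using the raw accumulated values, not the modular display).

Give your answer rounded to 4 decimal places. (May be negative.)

Answer: 3.7500

Derivation:
After op 1 tick(10): ref=10.0000 raw=[12.5000 8.0000 12.0000]
After op 2 tick(5): ref=15.0000 raw=[18.7500 12.0000 18.0000]
Drift of clock 0 after op 2: 18.7500 - 15.0000 = 3.7500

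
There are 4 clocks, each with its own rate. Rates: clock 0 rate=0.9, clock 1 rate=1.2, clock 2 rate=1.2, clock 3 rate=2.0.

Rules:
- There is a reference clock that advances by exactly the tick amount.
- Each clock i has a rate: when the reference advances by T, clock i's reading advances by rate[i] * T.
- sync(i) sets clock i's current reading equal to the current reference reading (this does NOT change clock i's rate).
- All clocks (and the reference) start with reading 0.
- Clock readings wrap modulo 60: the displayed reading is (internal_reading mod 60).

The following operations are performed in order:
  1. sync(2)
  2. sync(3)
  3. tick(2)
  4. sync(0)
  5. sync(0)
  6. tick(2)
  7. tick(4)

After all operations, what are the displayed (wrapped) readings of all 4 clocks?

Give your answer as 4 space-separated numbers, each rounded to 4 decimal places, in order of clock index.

Answer: 7.4000 9.6000 9.6000 16.0000

Derivation:
After op 1 sync(2): ref=0.0000 raw=[0.0000 0.0000 0.0000 0.0000]
After op 2 sync(3): ref=0.0000 raw=[0.0000 0.0000 0.0000 0.0000]
After op 3 tick(2): ref=2.0000 raw=[1.8000 2.4000 2.4000 4.0000]
After op 4 sync(0): ref=2.0000 raw=[2.0000 2.4000 2.4000 4.0000]
After op 5 sync(0): ref=2.0000 raw=[2.0000 2.4000 2.4000 4.0000]
After op 6 tick(2): ref=4.0000 raw=[3.8000 4.8000 4.8000 8.0000]
After op 7 tick(4): ref=8.0000 raw=[7.4000 9.6000 9.6000 16.0000]
Wrap final raw readings (mod 60): 7.4000 mod 60 = 7.4000; 9.6000 mod 60 = 9.6000; 9.6000 mod 60 = 9.6000; 16.0000 mod 60 = 16.0000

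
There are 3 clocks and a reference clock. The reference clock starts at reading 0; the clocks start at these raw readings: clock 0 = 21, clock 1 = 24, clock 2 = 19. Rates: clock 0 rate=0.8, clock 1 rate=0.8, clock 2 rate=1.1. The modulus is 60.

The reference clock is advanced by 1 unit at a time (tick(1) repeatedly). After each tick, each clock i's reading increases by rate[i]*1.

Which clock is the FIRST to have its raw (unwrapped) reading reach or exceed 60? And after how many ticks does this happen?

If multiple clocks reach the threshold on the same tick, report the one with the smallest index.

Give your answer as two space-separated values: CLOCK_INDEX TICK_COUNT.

clock 0: start=21, rate=0.8, needs 60-21 = 39; ticks = ceil(39/0.8) = ceil(48.7500) = 49; reading at tick 49 = 21 + 0.8*49 = 60.2000
clock 1: start=24, rate=0.8, needs 60-24 = 36; ticks = ceil(36/0.8) = ceil(45.0000) = 45; reading at tick 45 = 24 + 0.8*45 = 60.0000
clock 2: start=19, rate=1.1, needs 60-19 = 41; ticks = ceil(41/1.1) = ceil(37.2727) = 38; reading at tick 38 = 19 + 1.1*38 = 60.8000
Minimum tick count = 38; winners = [2]; smallest index = 2

Answer: 2 38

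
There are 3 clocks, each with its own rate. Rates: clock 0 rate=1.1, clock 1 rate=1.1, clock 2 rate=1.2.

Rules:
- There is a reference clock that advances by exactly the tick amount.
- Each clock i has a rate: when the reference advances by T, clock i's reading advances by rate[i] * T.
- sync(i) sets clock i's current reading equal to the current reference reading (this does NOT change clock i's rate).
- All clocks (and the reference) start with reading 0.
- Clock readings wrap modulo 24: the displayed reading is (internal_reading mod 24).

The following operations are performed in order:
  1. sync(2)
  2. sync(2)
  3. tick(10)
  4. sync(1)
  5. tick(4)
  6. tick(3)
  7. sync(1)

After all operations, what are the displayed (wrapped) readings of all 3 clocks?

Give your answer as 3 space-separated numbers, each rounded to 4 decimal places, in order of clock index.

Answer: 18.7000 17.0000 20.4000

Derivation:
After op 1 sync(2): ref=0.0000 raw=[0.0000 0.0000 0.0000]
After op 2 sync(2): ref=0.0000 raw=[0.0000 0.0000 0.0000]
After op 3 tick(10): ref=10.0000 raw=[11.0000 11.0000 12.0000]
After op 4 sync(1): ref=10.0000 raw=[11.0000 10.0000 12.0000]
After op 5 tick(4): ref=14.0000 raw=[15.4000 14.4000 16.8000]
After op 6 tick(3): ref=17.0000 raw=[18.7000 17.7000 20.4000]
After op 7 sync(1): ref=17.0000 raw=[18.7000 17.0000 20.4000]
Wrap final raw readings (mod 24): 18.7000 mod 24 = 18.7000; 17.0000 mod 24 = 17.0000; 20.4000 mod 24 = 20.4000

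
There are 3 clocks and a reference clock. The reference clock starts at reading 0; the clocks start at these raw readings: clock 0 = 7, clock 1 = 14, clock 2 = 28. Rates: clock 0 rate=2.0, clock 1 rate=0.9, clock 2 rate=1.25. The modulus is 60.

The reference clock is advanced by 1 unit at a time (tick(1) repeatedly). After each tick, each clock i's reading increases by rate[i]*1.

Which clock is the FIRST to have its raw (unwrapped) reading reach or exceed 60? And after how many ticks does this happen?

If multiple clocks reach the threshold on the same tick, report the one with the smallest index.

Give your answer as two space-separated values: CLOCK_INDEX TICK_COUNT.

Answer: 2 26

Derivation:
clock 0: start=7, rate=2.0, needs 60-7 = 53; ticks = ceil(53/2.0) = ceil(26.5000) = 27; reading at tick 27 = 7 + 2.0*27 = 61.0000
clock 1: start=14, rate=0.9, needs 60-14 = 46; ticks = ceil(46/0.9) = ceil(51.1111) = 52; reading at tick 52 = 14 + 0.9*52 = 60.8000
clock 2: start=28, rate=1.25, needs 60-28 = 32; ticks = ceil(32/1.25) = ceil(25.6000) = 26; reading at tick 26 = 28 + 1.25*26 = 60.5000
Minimum tick count = 26; winners = [2]; smallest index = 2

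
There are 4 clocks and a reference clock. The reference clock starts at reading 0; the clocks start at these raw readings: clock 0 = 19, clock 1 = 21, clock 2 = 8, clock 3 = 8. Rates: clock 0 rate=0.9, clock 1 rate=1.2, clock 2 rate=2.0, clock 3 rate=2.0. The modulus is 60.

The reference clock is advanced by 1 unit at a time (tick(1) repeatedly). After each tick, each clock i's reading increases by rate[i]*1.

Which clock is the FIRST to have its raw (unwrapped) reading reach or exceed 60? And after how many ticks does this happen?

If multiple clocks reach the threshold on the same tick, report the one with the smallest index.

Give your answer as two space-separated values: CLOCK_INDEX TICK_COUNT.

Answer: 2 26

Derivation:
clock 0: start=19, rate=0.9, needs 60-19 = 41; ticks = ceil(41/0.9) = ceil(45.5556) = 46; reading at tick 46 = 19 + 0.9*46 = 60.4000
clock 1: start=21, rate=1.2, needs 60-21 = 39; ticks = ceil(39/1.2) = ceil(32.5000) = 33; reading at tick 33 = 21 + 1.2*33 = 60.6000
clock 2: start=8, rate=2.0, needs 60-8 = 52; ticks = ceil(52/2.0) = ceil(26.0000) = 26; reading at tick 26 = 8 + 2.0*26 = 60.0000
clock 3: start=8, rate=2.0, needs 60-8 = 52; ticks = ceil(52/2.0) = ceil(26.0000) = 26; reading at tick 26 = 8 + 2.0*26 = 60.0000
Minimum tick count = 26; winners = [2, 3]; smallest index = 2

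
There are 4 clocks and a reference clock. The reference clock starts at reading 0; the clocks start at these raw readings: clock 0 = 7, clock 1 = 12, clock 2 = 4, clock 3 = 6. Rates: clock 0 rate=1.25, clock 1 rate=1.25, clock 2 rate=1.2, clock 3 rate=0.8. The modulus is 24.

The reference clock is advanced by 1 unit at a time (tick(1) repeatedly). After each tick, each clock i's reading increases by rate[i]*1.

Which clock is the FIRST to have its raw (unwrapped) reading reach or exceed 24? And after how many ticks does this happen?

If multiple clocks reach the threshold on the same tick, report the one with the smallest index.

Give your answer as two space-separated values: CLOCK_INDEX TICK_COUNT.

clock 0: start=7, rate=1.25, needs 24-7 = 17; ticks = ceil(17/1.25) = ceil(13.6000) = 14; reading at tick 14 = 7 + 1.25*14 = 24.5000
clock 1: start=12, rate=1.25, needs 24-12 = 12; ticks = ceil(12/1.25) = ceil(9.6000) = 10; reading at tick 10 = 12 + 1.25*10 = 24.5000
clock 2: start=4, rate=1.2, needs 24-4 = 20; ticks = ceil(20/1.2) = ceil(16.6667) = 17; reading at tick 17 = 4 + 1.2*17 = 24.4000
clock 3: start=6, rate=0.8, needs 24-6 = 18; ticks = ceil(18/0.8) = ceil(22.5000) = 23; reading at tick 23 = 6 + 0.8*23 = 24.4000
Minimum tick count = 10; winners = [1]; smallest index = 1

Answer: 1 10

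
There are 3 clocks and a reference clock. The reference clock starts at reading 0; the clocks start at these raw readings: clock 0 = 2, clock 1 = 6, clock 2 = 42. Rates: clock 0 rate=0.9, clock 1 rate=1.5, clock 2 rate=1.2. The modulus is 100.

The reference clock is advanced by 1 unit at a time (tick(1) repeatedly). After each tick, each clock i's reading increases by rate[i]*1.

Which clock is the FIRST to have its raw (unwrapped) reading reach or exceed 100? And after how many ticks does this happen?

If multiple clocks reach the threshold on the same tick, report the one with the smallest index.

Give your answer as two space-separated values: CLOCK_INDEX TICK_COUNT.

clock 0: start=2, rate=0.9, needs 100-2 = 98; ticks = ceil(98/0.9) = ceil(108.8889) = 109; reading at tick 109 = 2 + 0.9*109 = 100.1000
clock 1: start=6, rate=1.5, needs 100-6 = 94; ticks = ceil(94/1.5) = ceil(62.6667) = 63; reading at tick 63 = 6 + 1.5*63 = 100.5000
clock 2: start=42, rate=1.2, needs 100-42 = 58; ticks = ceil(58/1.2) = ceil(48.3333) = 49; reading at tick 49 = 42 + 1.2*49 = 100.8000
Minimum tick count = 49; winners = [2]; smallest index = 2

Answer: 2 49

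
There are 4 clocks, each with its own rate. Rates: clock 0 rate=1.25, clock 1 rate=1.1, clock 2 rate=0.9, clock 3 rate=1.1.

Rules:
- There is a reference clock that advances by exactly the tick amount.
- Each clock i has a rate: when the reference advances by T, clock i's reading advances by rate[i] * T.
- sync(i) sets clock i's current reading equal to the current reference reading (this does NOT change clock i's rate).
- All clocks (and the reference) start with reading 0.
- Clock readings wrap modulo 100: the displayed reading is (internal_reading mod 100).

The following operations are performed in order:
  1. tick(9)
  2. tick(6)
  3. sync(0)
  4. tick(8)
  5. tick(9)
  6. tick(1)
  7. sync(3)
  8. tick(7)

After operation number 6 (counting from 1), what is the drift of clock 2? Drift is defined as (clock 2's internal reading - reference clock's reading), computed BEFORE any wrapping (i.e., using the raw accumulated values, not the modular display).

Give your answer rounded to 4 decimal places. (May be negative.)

Answer: -3.3000

Derivation:
After op 1 tick(9): ref=9.0000 raw=[11.2500 9.9000 8.1000 9.9000]
After op 2 tick(6): ref=15.0000 raw=[18.7500 16.5000 13.5000 16.5000]
After op 3 sync(0): ref=15.0000 raw=[15.0000 16.5000 13.5000 16.5000]
After op 4 tick(8): ref=23.0000 raw=[25.0000 25.3000 20.7000 25.3000]
After op 5 tick(9): ref=32.0000 raw=[36.2500 35.2000 28.8000 35.2000]
After op 6 tick(1): ref=33.0000 raw=[37.5000 36.3000 29.7000 36.3000]
Drift of clock 2 after op 6: 29.7000 - 33.0000 = -3.3000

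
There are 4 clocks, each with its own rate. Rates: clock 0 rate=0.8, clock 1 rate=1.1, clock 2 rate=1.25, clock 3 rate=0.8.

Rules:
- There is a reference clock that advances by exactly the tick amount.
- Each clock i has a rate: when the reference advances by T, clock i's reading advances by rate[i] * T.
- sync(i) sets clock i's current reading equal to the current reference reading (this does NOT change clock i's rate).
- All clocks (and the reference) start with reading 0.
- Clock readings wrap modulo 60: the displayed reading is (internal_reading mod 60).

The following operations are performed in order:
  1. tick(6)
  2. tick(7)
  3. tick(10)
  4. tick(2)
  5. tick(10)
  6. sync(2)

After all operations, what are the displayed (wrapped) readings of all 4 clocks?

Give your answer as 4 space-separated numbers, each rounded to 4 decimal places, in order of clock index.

After op 1 tick(6): ref=6.0000 raw=[4.8000 6.6000 7.5000 4.8000]
After op 2 tick(7): ref=13.0000 raw=[10.4000 14.3000 16.2500 10.4000]
After op 3 tick(10): ref=23.0000 raw=[18.4000 25.3000 28.7500 18.4000]
After op 4 tick(2): ref=25.0000 raw=[20.0000 27.5000 31.2500 20.0000]
After op 5 tick(10): ref=35.0000 raw=[28.0000 38.5000 43.7500 28.0000]
After op 6 sync(2): ref=35.0000 raw=[28.0000 38.5000 35.0000 28.0000]
Wrap final raw readings (mod 60): 28.0000 mod 60 = 28.0000; 38.5000 mod 60 = 38.5000; 35.0000 mod 60 = 35.0000; 28.0000 mod 60 = 28.0000

Answer: 28.0000 38.5000 35.0000 28.0000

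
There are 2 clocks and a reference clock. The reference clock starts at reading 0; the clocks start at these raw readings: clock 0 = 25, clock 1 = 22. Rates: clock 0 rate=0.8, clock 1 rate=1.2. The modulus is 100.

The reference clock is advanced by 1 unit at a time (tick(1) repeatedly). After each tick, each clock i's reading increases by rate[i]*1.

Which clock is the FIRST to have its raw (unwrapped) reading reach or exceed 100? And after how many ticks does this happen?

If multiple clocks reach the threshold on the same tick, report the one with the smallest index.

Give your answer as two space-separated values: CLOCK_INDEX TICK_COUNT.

clock 0: start=25, rate=0.8, needs 100-25 = 75; ticks = ceil(75/0.8) = ceil(93.7500) = 94; reading at tick 94 = 25 + 0.8*94 = 100.2000
clock 1: start=22, rate=1.2, needs 100-22 = 78; ticks = ceil(78/1.2) = ceil(65.0000) = 65; reading at tick 65 = 22 + 1.2*65 = 100.0000
Minimum tick count = 65; winners = [1]; smallest index = 1

Answer: 1 65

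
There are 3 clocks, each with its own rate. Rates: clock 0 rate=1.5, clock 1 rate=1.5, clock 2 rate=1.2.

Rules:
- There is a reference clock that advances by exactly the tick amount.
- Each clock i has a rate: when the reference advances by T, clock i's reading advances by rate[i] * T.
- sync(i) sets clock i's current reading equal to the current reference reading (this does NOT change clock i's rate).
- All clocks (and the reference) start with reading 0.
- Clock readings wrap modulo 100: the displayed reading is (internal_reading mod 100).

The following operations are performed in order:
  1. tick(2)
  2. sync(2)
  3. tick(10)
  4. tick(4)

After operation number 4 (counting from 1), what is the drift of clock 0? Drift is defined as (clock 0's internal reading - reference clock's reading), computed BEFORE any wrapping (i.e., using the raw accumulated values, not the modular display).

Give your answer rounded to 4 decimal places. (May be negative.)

Answer: 8.0000

Derivation:
After op 1 tick(2): ref=2.0000 raw=[3.0000 3.0000 2.4000]
After op 2 sync(2): ref=2.0000 raw=[3.0000 3.0000 2.0000]
After op 3 tick(10): ref=12.0000 raw=[18.0000 18.0000 14.0000]
After op 4 tick(4): ref=16.0000 raw=[24.0000 24.0000 18.8000]
Drift of clock 0 after op 4: 24.0000 - 16.0000 = 8.0000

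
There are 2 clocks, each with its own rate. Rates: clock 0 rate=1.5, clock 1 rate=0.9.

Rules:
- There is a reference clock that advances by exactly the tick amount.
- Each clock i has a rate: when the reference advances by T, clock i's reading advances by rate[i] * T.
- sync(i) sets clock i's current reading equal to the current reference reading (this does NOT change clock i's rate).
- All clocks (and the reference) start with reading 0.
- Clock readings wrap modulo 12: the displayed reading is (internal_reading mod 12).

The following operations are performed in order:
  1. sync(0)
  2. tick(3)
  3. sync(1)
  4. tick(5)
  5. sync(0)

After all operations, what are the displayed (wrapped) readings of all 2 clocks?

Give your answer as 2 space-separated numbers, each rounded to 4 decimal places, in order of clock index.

Answer: 8.0000 7.5000

Derivation:
After op 1 sync(0): ref=0.0000 raw=[0.0000 0.0000]
After op 2 tick(3): ref=3.0000 raw=[4.5000 2.7000]
After op 3 sync(1): ref=3.0000 raw=[4.5000 3.0000]
After op 4 tick(5): ref=8.0000 raw=[12.0000 7.5000]
After op 5 sync(0): ref=8.0000 raw=[8.0000 7.5000]
Wrap final raw readings (mod 12): 8.0000 mod 12 = 8.0000; 7.5000 mod 12 = 7.5000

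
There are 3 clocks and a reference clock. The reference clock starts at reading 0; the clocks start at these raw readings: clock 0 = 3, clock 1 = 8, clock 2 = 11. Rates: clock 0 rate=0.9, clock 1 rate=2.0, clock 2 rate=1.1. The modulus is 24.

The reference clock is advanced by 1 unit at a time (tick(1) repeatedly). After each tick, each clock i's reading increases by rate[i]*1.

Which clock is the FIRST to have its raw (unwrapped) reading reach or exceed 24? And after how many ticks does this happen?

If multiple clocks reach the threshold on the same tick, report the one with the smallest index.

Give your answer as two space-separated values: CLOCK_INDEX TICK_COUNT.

Answer: 1 8

Derivation:
clock 0: start=3, rate=0.9, needs 24-3 = 21; ticks = ceil(21/0.9) = ceil(23.3333) = 24; reading at tick 24 = 3 + 0.9*24 = 24.6000
clock 1: start=8, rate=2.0, needs 24-8 = 16; ticks = ceil(16/2.0) = ceil(8.0000) = 8; reading at tick 8 = 8 + 2.0*8 = 24.0000
clock 2: start=11, rate=1.1, needs 24-11 = 13; ticks = ceil(13/1.1) = ceil(11.8182) = 12; reading at tick 12 = 11 + 1.1*12 = 24.2000
Minimum tick count = 8; winners = [1]; smallest index = 1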